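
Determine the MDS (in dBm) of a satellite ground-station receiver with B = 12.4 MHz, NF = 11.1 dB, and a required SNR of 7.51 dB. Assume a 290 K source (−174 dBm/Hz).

Sensitivity = −174 + 10 log₁₀(B) + NF + SNR_min
= −174 + 70.93 + 11.1 + 7.51
= −84.46 dBm → −84.5 dBm

−84.5 dBm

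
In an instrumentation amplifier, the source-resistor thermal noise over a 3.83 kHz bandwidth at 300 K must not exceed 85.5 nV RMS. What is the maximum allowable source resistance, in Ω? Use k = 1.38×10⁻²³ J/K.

Johnson–Nyquist: V_n = √(4kTRB) ⇒ R = V_n² / (4kTB)
4kTB = 4 × 1.38×10⁻²³ × 300 × 3.83×10³ = 6.34×10⁻¹⁷
R = (8.55×10⁻⁸)² / 6.34×10⁻¹⁷ = 1.15×10² Ω = 115 Ω

115 Ω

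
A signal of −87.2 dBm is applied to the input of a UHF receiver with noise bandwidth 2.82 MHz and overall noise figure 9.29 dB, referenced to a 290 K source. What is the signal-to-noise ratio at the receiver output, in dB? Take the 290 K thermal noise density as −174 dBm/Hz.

Noise floor: N = −174 + 10 log₁₀(B) + NF
10 log₁₀(2.82×10⁶) = 64.5 dB
N = −174 + 64.5 + 9.29 = −100.21 dBm
SNR = P_sig − N = −87.2 − (−100.21) = 13.01 dB → 13.0 dB

13.0 dB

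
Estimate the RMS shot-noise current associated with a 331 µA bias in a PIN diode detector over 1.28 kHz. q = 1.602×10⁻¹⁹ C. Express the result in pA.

368 pA

I_n = √(2qI·B)
2qI·B = 2 × 1.602×10⁻¹⁹ × 3.31×10⁻⁴ × 1.28×10³ = 1.36×10⁻¹⁹ A²
I_n = √(1.36×10⁻¹⁹) = 3.68×10⁻¹⁰ A = 368 pA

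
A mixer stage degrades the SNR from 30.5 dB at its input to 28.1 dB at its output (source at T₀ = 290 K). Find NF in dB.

NF (dB) = SNR_in(dB) − SNR_out(dB) when the source is at T₀
NF = 30.5 − 28.1 = 2.4 dB

2.4 dB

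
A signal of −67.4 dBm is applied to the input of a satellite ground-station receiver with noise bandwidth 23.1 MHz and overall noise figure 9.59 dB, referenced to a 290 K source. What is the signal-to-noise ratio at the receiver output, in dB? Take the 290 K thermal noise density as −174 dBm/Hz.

Noise floor: N = −174 + 10 log₁₀(B) + NF
10 log₁₀(2.31×10⁷) = 73.64 dB
N = −174 + 73.64 + 9.59 = −90.77 dBm
SNR = P_sig − N = −67.4 − (−90.77) = 23.37 dB → 23.4 dB

23.4 dB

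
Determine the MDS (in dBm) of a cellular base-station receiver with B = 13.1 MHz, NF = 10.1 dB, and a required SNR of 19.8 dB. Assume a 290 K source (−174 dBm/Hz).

Sensitivity = −174 + 10 log₁₀(B) + NF + SNR_min
= −174 + 71.17 + 10.1 + 19.8
= −72.93 dBm → −72.9 dBm

−72.9 dBm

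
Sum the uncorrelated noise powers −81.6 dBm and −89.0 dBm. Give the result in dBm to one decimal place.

Convert to linear, add, convert back:
P₁ = 6.92×10⁻¹² W, P₂ = 1.26×10⁻¹² W
P_tot = 8.18×10⁻¹² W → 10 log₁₀(P_tot / 10⁻³) = −80.9 dBm

−80.9 dBm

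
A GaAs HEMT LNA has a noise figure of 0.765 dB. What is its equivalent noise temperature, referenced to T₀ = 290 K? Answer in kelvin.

55.9 K

F = 10^(0.765/10) = 1.19261
T_e = (F − 1)·T₀ = (1.19261 − 1) × 290 = 55.9 K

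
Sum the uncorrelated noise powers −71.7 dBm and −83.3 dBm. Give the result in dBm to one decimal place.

Convert to linear, add, convert back:
P₁ = 6.76×10⁻¹¹ W, P₂ = 4.68×10⁻¹² W
P_tot = 7.23×10⁻¹¹ W → 10 log₁₀(P_tot / 10⁻³) = −71.4 dBm

−71.4 dBm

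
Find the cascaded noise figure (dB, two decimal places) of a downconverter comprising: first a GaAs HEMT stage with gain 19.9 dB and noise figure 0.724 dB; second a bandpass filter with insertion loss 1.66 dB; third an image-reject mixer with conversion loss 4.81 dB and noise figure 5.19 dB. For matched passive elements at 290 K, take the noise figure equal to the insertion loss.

0.87 dB

Convert to linear (a loss of L dB is a gain of −L dB): F_i = 10^(NF_i/10), G_i = 10^(G_i,dB/10)
  Stage 1: F_1 = 10^(0.724/10) = 1.181, G_1 = 10^(19.9/10) = 97.72
  Stage 2: F_2 = 10^(1.66/10) = 1.466, G_2 = 10^(−1.66/10) = 0.6823
  Stage 3: F_3 = 10^(5.19/10) = 3.304, G_3 = 10^(−4.81/10) = 0.3304
Friis cascade:
  F = 1.181 + (1.466 − 1)/97.72 + (3.304 − 1)/66.68 = 1.221
NF = 10 log₁₀(1.221) = 0.87 dB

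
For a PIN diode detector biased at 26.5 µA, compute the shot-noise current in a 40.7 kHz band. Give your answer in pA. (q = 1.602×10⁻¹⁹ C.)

I_n = √(2qI·B)
2qI·B = 2 × 1.602×10⁻¹⁹ × 2.65×10⁻⁵ × 4.07×10⁴ = 3.46×10⁻¹⁹ A²
I_n = √(3.46×10⁻¹⁹) = 5.88×10⁻¹⁰ A = 588 pA

588 pA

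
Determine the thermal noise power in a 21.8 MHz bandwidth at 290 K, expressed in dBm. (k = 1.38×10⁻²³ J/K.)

−100.6 dBm

P_n = kTB = 1.38×10⁻²³ × 290 × 2.18×10⁷ = 8.72×10⁻¹⁴ W
In dBm: 10 log₁₀(8.72×10⁻¹⁴ / 10⁻³) = −100.6 dBm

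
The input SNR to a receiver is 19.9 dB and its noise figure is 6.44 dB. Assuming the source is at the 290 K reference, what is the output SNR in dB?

By definition F = SNR_in/SNR_out, so in dB: SNR_out = SNR_in − NF
SNR_out = 19.9 − 6.44 = 13.46 dB

13.46 dB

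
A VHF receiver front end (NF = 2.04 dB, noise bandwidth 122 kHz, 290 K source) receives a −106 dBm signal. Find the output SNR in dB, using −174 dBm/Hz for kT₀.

Noise floor: N = −174 + 10 log₁₀(B) + NF
10 log₁₀(1.22×10⁵) = 50.86 dB
N = −174 + 50.86 + 2.04 = −121.10 dBm
SNR = P_sig − N = −106 − (−121.10) = 15.10 dB → 15.1 dB

15.1 dB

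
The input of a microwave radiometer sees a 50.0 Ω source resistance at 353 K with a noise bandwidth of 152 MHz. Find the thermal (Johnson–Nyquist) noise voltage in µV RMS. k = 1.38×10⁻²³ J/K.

V_n = √(4kTRB)
4kTRB = 4 × 1.38×10⁻²³ × 353 × 5.00×10¹ × 1.52×10⁸ = 1.48×10⁻¹⁰ V²
V_n = √(1.48×10⁻¹⁰) = 1.22×10⁻⁵ V = 12.2 µV

12.2 µV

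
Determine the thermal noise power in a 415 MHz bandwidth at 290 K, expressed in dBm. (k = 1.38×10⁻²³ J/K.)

−87.8 dBm

P_n = kTB = 1.38×10⁻²³ × 290 × 4.15×10⁸ = 1.66×10⁻¹² W
In dBm: 10 log₁₀(1.66×10⁻¹² / 10⁻³) = −87.8 dBm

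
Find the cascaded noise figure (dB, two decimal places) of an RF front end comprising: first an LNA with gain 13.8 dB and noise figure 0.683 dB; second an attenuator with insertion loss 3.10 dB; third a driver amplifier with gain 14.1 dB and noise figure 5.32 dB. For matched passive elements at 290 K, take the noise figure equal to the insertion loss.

Convert to linear (a loss of L dB is a gain of −L dB): F_i = 10^(NF_i/10), G_i = 10^(G_i,dB/10)
  Stage 1: F_1 = 10^(0.683/10) = 1.170, G_1 = 10^(13.8/10) = 23.99
  Stage 2: F_2 = 10^(3.10/10) = 2.042, G_2 = 10^(−3.10/10) = 0.4898
  Stage 3: F_3 = 10^(5.32/10) = 3.404, G_3 = 10^(14.1/10) = 25.70
Friis cascade:
  F = 1.170 + (2.042 − 1)/23.99 + (3.404 − 1)/11.75 = 1.418
NF = 10 log₁₀(1.418) = 1.52 dB

1.52 dB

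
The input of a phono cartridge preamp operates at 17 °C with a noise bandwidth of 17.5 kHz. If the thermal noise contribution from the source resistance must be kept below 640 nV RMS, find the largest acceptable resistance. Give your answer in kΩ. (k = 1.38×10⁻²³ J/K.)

T = 17 °C + 273.15 = 290.15 K
Johnson–Nyquist: V_n = √(4kTRB) ⇒ R = V_n² / (4kTB)
4kTB = 4 × 1.38×10⁻²³ × 290.15 × 1.75×10⁴ = 2.80×10⁻¹⁶
R = (6.40×10⁻⁷)² / 2.80×10⁻¹⁶ = 1.46×10³ Ω = 1.46 kΩ

1.46 kΩ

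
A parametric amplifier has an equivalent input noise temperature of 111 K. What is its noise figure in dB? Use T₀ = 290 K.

1.41 dB

F = 1 + T_e/T₀ = 1 + 111/290 = 1.38276
NF = 10 log₁₀(1.38276) = 1.41 dB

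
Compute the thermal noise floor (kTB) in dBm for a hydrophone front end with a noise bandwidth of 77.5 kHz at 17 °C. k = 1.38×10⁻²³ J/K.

T = 17 °C + 273.15 = 290.15 K
P_n = kTB = 1.38×10⁻²³ × 290.15 × 7.75×10⁴ = 3.10×10⁻¹⁶ W
In dBm: 10 log₁₀(3.10×10⁻¹⁶ / 10⁻³) = −125.1 dBm

−125.1 dBm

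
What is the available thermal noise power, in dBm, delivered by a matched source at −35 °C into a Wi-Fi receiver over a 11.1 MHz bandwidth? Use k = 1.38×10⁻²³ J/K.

−104.4 dBm

T = −35 °C + 273.15 = 238.15 K
P_n = kTB = 1.38×10⁻²³ × 238.15 × 1.11×10⁷ = 3.65×10⁻¹⁴ W
In dBm: 10 log₁₀(3.65×10⁻¹⁴ / 10⁻³) = −104.4 dBm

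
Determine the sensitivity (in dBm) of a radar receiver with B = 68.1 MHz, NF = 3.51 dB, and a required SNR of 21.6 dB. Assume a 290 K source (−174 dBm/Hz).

Sensitivity = −174 + 10 log₁₀(B) + NF + SNR_min
= −174 + 78.33 + 3.51 + 21.6
= −70.56 dBm → −70.6 dBm

−70.6 dBm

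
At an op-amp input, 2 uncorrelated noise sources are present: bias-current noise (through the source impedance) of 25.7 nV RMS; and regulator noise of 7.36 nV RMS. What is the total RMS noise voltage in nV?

Uncorrelated sources add in power (mean-square): V_tot = √(ΣV_i²)
V_tot = √[(2.57×10⁻⁸)² + (7.36×10⁻⁹)²] = 2.67×10⁻⁸ V = 26.7 nV

26.7 nV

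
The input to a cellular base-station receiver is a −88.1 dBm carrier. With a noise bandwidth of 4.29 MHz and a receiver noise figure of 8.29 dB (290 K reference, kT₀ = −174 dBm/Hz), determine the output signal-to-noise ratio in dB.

11.3 dB

Noise floor: N = −174 + 10 log₁₀(B) + NF
10 log₁₀(4.29×10⁶) = 66.32 dB
N = −174 + 66.32 + 8.29 = −99.39 dBm
SNR = P_sig − N = −88.1 − (−99.39) = 11.29 dB → 11.3 dB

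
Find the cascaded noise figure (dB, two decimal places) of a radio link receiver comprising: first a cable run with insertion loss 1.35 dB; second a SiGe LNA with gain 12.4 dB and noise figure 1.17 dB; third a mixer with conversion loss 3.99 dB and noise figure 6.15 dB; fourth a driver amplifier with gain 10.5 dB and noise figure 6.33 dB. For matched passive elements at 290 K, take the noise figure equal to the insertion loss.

Convert to linear (a loss of L dB is a gain of −L dB): F_i = 10^(NF_i/10), G_i = 10^(G_i,dB/10)
  Stage 1: F_1 = 10^(1.35/10) = 1.365, G_1 = 10^(−1.35/10) = 0.7328
  Stage 2: F_2 = 10^(1.17/10) = 1.309, G_2 = 10^(12.4/10) = 17.38
  Stage 3: F_3 = 10^(6.15/10) = 4.121, G_3 = 10^(−3.99/10) = 0.3990
  Stage 4: F_4 = 10^(6.33/10) = 4.295, G_4 = 10^(10.5/10) = 11.22
Friis cascade:
  F = 1.365 + (1.309 − 1)/0.7328 + (4.121 − 1)/12.74 + (4.295 − 1)/5.082 = 2.680
NF = 10 log₁₀(2.680) = 4.28 dB

4.28 dB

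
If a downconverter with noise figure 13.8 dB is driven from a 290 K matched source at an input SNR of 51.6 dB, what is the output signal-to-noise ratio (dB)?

37.8 dB

By definition F = SNR_in/SNR_out, so in dB: SNR_out = SNR_in − NF
SNR_out = 51.6 − 13.8 = 37.8 dB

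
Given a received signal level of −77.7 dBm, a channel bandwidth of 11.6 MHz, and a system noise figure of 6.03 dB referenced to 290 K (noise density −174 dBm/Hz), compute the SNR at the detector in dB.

Noise floor: N = −174 + 10 log₁₀(B) + NF
10 log₁₀(1.16×10⁷) = 70.64 dB
N = −174 + 70.64 + 6.03 = −97.33 dBm
SNR = P_sig − N = −77.7 − (−97.33) = 19.63 dB → 19.6 dB

19.6 dB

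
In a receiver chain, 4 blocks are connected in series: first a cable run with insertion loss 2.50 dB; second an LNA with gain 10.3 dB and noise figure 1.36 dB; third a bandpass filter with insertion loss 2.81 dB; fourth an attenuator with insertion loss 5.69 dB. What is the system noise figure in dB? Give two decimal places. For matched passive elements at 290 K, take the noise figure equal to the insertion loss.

5.37 dB

Convert to linear (a loss of L dB is a gain of −L dB): F_i = 10^(NF_i/10), G_i = 10^(G_i,dB/10)
  Stage 1: F_1 = 10^(2.50/10) = 1.778, G_1 = 10^(−2.50/10) = 0.5623
  Stage 2: F_2 = 10^(1.36/10) = 1.368, G_2 = 10^(10.3/10) = 10.72
  Stage 3: F_3 = 10^(2.81/10) = 1.910, G_3 = 10^(−2.81/10) = 0.5236
  Stage 4: F_4 = 10^(5.69/10) = 3.707, G_4 = 10^(−5.69/10) = 0.2698
Friis cascade:
  F = 1.778 + (1.368 − 1)/0.5623 + (1.910 − 1)/6.026 + (3.707 − 1)/3.155 = 3.441
NF = 10 log₁₀(3.441) = 5.37 dB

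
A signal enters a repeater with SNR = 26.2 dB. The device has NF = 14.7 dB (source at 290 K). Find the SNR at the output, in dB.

11.5 dB

By definition F = SNR_in/SNR_out, so in dB: SNR_out = SNR_in − NF
SNR_out = 26.2 − 14.7 = 11.5 dB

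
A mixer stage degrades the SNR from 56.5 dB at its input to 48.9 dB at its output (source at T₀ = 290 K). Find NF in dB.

NF (dB) = SNR_in(dB) − SNR_out(dB) when the source is at T₀
NF = 56.5 − 48.9 = 7.6 dB

7.6 dB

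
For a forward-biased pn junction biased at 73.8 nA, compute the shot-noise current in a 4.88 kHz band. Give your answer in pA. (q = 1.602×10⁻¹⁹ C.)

10.7 pA

I_n = √(2qI·B)
2qI·B = 2 × 1.602×10⁻¹⁹ × 7.38×10⁻⁸ × 4.88×10³ = 1.15×10⁻²² A²
I_n = √(1.15×10⁻²²) = 1.07×10⁻¹¹ A = 10.7 pA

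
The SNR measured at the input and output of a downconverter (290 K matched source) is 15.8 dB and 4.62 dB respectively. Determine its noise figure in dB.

NF (dB) = SNR_in(dB) − SNR_out(dB) when the source is at T₀
NF = 15.8 − 4.62 = 11.18 dB

11.18 dB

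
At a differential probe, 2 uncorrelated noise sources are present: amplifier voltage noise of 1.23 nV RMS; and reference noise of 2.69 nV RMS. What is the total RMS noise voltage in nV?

2.96 nV

Uncorrelated sources add in power (mean-square): V_tot = √(ΣV_i²)
V_tot = √[(1.23×10⁻⁹)² + (2.69×10⁻⁹)²] = 2.96×10⁻⁹ V = 2.96 nV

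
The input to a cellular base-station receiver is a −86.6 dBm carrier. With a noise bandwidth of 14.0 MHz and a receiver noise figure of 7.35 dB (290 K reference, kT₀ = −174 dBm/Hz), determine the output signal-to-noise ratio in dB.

8.6 dB

Noise floor: N = −174 + 10 log₁₀(B) + NF
10 log₁₀(1.40×10⁷) = 71.46 dB
N = −174 + 71.46 + 7.35 = −95.19 dBm
SNR = P_sig − N = −86.6 − (−95.19) = 8.59 dB → 8.6 dB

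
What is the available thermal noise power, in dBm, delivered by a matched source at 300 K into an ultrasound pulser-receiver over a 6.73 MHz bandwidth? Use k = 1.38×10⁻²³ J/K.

P_n = kTB = 1.38×10⁻²³ × 300 × 6.73×10⁶ = 2.79×10⁻¹⁴ W
In dBm: 10 log₁₀(2.79×10⁻¹⁴ / 10⁻³) = −105.5 dBm

−105.5 dBm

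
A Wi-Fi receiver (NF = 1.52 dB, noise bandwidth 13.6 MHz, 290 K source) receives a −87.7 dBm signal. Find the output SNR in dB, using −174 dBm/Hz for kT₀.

13.4 dB

Noise floor: N = −174 + 10 log₁₀(B) + NF
10 log₁₀(1.36×10⁷) = 71.34 dB
N = −174 + 71.34 + 1.52 = −101.14 dBm
SNR = P_sig − N = −87.7 − (−101.14) = 13.44 dB → 13.4 dB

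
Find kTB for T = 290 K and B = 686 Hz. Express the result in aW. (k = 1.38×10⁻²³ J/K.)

2.75 aW

P_n = kTB = 1.38×10⁻²³ × 290 × 6.86×10² = 2.75×10⁻¹⁸ W = 2.75 aW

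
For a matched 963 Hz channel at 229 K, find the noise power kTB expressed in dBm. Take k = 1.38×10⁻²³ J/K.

P_n = kTB = 1.38×10⁻²³ × 229 × 9.63×10² = 3.04×10⁻¹⁸ W
In dBm: 10 log₁₀(3.04×10⁻¹⁸ / 10⁻³) = −145.2 dBm

−145.2 dBm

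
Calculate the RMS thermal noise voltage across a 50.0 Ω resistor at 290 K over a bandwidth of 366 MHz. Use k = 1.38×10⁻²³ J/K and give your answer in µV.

17.1 µV

V_n = √(4kTRB)
4kTRB = 4 × 1.38×10⁻²³ × 290 × 5.00×10¹ × 3.66×10⁸ = 2.93×10⁻¹⁰ V²
V_n = √(2.93×10⁻¹⁰) = 1.71×10⁻⁵ V = 17.1 µV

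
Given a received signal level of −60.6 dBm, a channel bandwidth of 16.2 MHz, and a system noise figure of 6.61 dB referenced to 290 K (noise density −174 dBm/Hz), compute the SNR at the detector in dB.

Noise floor: N = −174 + 10 log₁₀(B) + NF
10 log₁₀(1.62×10⁷) = 72.1 dB
N = −174 + 72.1 + 6.61 = −95.29 dBm
SNR = P_sig − N = −60.6 − (−95.29) = 34.69 dB → 34.7 dB

34.7 dB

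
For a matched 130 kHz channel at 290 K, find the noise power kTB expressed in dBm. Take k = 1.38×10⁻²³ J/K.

−122.8 dBm

P_n = kTB = 1.38×10⁻²³ × 290 × 1.30×10⁵ = 5.20×10⁻¹⁶ W
In dBm: 10 log₁₀(5.20×10⁻¹⁶ / 10⁻³) = −122.8 dBm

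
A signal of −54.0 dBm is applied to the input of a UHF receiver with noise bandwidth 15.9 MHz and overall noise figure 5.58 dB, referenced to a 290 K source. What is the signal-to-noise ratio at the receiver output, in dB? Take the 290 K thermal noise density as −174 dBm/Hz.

Noise floor: N = −174 + 10 log₁₀(B) + NF
10 log₁₀(1.59×10⁷) = 72.01 dB
N = −174 + 72.01 + 5.58 = −96.41 dBm
SNR = P_sig − N = −54.0 − (−96.41) = 42.41 dB → 42.4 dB

42.4 dB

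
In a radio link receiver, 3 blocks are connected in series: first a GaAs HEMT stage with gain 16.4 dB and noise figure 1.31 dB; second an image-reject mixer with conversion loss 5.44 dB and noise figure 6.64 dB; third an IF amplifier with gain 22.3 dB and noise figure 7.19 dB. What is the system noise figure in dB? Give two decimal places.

2.49 dB

Convert to linear (a loss of L dB is a gain of −L dB): F_i = 10^(NF_i/10), G_i = 10^(G_i,dB/10)
  Stage 1: F_1 = 10^(1.31/10) = 1.352, G_1 = 10^(16.4/10) = 43.65
  Stage 2: F_2 = 10^(6.64/10) = 4.613, G_2 = 10^(−5.44/10) = 0.2858
  Stage 3: F_3 = 10^(7.19/10) = 5.236, G_3 = 10^(22.3/10) = 169.8
Friis cascade:
  F = 1.352 + (4.613 − 1)/43.65 + (5.236 − 1)/12.47 = 1.774
NF = 10 log₁₀(1.774) = 2.49 dB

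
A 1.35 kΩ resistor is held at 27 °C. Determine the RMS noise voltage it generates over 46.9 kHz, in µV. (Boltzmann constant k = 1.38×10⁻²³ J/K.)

T = 27 °C + 273.15 = 300.15 K
V_n = √(4kTRB)
4kTRB = 4 × 1.38×10⁻²³ × 300.15 × 1.35×10³ × 4.69×10⁴ = 1.05×10⁻¹² V²
V_n = √(1.05×10⁻¹²) = 1.02×10⁻⁶ V = 1.02 µV

1.02 µV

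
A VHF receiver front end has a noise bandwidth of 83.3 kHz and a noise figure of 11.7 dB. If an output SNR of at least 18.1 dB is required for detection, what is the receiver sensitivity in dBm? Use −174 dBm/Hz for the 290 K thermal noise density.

−95.0 dBm

Sensitivity = −174 + 10 log₁₀(B) + NF + SNR_min
= −174 + 49.21 + 11.7 + 18.1
= −94.99 dBm → −95.0 dBm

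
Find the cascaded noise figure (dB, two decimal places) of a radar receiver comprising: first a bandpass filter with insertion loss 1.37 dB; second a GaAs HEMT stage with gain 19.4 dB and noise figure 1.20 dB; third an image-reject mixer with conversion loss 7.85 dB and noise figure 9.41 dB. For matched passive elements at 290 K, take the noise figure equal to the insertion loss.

Convert to linear (a loss of L dB is a gain of −L dB): F_i = 10^(NF_i/10), G_i = 10^(G_i,dB/10)
  Stage 1: F_1 = 10^(1.37/10) = 1.371, G_1 = 10^(−1.37/10) = 0.7295
  Stage 2: F_2 = 10^(1.20/10) = 1.318, G_2 = 10^(19.4/10) = 87.10
  Stage 3: F_3 = 10^(9.41/10) = 8.730, G_3 = 10^(−7.85/10) = 0.1641
Friis cascade:
  F = 1.371 + (1.318 − 1)/0.7295 + (8.730 − 1)/63.53 = 1.929
NF = 10 log₁₀(1.929) = 2.85 dB

2.85 dB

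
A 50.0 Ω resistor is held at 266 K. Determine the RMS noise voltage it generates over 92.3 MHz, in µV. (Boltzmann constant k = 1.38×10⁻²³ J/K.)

8.23 µV

V_n = √(4kTRB)
4kTRB = 4 × 1.38×10⁻²³ × 266 × 5.00×10¹ × 9.23×10⁷ = 6.78×10⁻¹¹ V²
V_n = √(6.78×10⁻¹¹) = 8.23×10⁻⁶ V = 8.23 µV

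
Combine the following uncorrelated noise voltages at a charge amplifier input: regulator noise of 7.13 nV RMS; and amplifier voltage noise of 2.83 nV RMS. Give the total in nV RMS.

7.67 nV

Uncorrelated sources add in power (mean-square): V_tot = √(ΣV_i²)
V_tot = √[(7.13×10⁻⁹)² + (2.83×10⁻⁹)²] = 7.67×10⁻⁹ V = 7.67 nV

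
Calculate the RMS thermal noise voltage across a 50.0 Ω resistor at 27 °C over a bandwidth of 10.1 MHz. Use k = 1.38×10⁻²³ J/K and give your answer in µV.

2.89 µV

T = 27 °C + 273.15 = 300.15 K
V_n = √(4kTRB)
4kTRB = 4 × 1.38×10⁻²³ × 300.15 × 5.00×10¹ × 1.01×10⁷ = 8.37×10⁻¹² V²
V_n = √(8.37×10⁻¹²) = 2.89×10⁻⁶ V = 2.89 µV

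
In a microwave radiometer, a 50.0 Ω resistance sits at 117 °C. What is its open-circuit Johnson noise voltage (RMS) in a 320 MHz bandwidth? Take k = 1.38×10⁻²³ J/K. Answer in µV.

T = 117 °C + 273.15 = 390.15 K
V_n = √(4kTRB)
4kTRB = 4 × 1.38×10⁻²³ × 390.15 × 5.00×10¹ × 3.20×10⁸ = 3.45×10⁻¹⁰ V²
V_n = √(3.45×10⁻¹⁰) = 1.86×10⁻⁵ V = 18.6 µV

18.6 µV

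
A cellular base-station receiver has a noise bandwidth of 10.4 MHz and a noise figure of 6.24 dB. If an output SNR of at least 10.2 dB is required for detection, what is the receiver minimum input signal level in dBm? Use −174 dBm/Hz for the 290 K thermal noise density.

Sensitivity = −174 + 10 log₁₀(B) + NF + SNR_min
= −174 + 70.17 + 6.24 + 10.2
= −87.39 dBm → −87.4 dBm

−87.4 dBm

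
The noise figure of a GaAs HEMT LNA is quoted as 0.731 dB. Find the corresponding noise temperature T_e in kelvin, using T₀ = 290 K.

F = 10^(0.731/10) = 1.18331
T_e = (F − 1)·T₀ = (1.18331 − 1) × 290 = 53.2 K

53.2 K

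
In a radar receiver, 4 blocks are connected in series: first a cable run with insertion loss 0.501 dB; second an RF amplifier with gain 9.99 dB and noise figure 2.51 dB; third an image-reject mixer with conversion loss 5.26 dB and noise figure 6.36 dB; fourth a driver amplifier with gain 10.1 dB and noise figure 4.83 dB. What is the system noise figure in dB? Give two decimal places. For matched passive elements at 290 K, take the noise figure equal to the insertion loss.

Convert to linear (a loss of L dB is a gain of −L dB): F_i = 10^(NF_i/10), G_i = 10^(G_i,dB/10)
  Stage 1: F_1 = 10^(0.501/10) = 1.122, G_1 = 10^(−0.501/10) = 0.8910
  Stage 2: F_2 = 10^(2.51/10) = 1.782, G_2 = 10^(9.99/10) = 9.977
  Stage 3: F_3 = 10^(6.36/10) = 4.325, G_3 = 10^(−5.26/10) = 0.2979
  Stage 4: F_4 = 10^(4.83/10) = 3.041, G_4 = 10^(10.1/10) = 10.23
Friis cascade:
  F = 1.122 + (1.782 − 1)/0.8910 + (4.325 − 1)/8.890 + (3.041 − 1)/2.648 = 3.145
NF = 10 log₁₀(3.145) = 4.98 dB

4.98 dB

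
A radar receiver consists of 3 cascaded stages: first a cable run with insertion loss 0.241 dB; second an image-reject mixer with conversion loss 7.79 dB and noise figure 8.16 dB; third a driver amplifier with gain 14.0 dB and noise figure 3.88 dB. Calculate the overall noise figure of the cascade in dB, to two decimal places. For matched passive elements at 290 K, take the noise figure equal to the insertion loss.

Convert to linear (a loss of L dB is a gain of −L dB): F_i = 10^(NF_i/10), G_i = 10^(G_i,dB/10)
  Stage 1: F_1 = 10^(0.241/10) = 1.057, G_1 = 10^(−0.241/10) = 0.9460
  Stage 2: F_2 = 10^(8.16/10) = 6.546, G_2 = 10^(−7.79/10) = 0.1663
  Stage 3: F_3 = 10^(3.88/10) = 2.443, G_3 = 10^(14.0/10) = 25.12
Friis cascade:
  F = 1.057 + (6.546 − 1)/0.9460 + (2.443 − 1)/0.1574 = 16.09
NF = 10 log₁₀(16.09) = 12.07 dB

12.07 dB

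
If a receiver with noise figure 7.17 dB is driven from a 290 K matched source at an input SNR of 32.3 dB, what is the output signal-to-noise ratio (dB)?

25.13 dB

By definition F = SNR_in/SNR_out, so in dB: SNR_out = SNR_in − NF
SNR_out = 32.3 − 7.17 = 25.13 dB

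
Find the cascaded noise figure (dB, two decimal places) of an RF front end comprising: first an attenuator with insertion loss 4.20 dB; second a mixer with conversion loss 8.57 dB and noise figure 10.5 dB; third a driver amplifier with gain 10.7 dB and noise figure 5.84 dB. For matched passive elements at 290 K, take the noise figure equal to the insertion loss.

Convert to linear (a loss of L dB is a gain of −L dB): F_i = 10^(NF_i/10), G_i = 10^(G_i,dB/10)
  Stage 1: F_1 = 10^(4.20/10) = 2.630, G_1 = 10^(−4.20/10) = 0.3802
  Stage 2: F_2 = 10^(10.5/10) = 11.22, G_2 = 10^(−8.57/10) = 0.1390
  Stage 3: F_3 = 10^(5.84/10) = 3.837, G_3 = 10^(10.7/10) = 11.75
Friis cascade:
  F = 2.630 + (11.22 − 1)/0.3802 + (3.837 − 1)/0.05284 = 83.20
NF = 10 log₁₀(83.20) = 19.20 dB

19.20 dB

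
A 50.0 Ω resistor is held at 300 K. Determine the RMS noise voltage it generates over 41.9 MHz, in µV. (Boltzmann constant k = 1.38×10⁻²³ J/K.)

5.89 µV

V_n = √(4kTRB)
4kTRB = 4 × 1.38×10⁻²³ × 300 × 5.00×10¹ × 4.19×10⁷ = 3.47×10⁻¹¹ V²
V_n = √(3.47×10⁻¹¹) = 5.89×10⁻⁶ V = 5.89 µV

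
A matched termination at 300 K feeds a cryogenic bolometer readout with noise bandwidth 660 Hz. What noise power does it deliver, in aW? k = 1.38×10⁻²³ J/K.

P_n = kTB = 1.38×10⁻²³ × 300 × 6.60×10² = 2.73×10⁻¹⁸ W = 2.73 aW

2.73 aW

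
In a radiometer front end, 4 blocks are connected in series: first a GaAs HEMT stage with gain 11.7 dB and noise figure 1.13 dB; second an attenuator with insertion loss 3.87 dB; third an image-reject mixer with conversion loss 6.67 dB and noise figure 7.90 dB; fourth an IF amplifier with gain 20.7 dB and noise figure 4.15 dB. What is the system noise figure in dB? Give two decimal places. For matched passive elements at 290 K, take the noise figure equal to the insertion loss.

Convert to linear (a loss of L dB is a gain of −L dB): F_i = 10^(NF_i/10), G_i = 10^(G_i,dB/10)
  Stage 1: F_1 = 10^(1.13/10) = 1.297, G_1 = 10^(11.7/10) = 14.79
  Stage 2: F_2 = 10^(3.87/10) = 2.438, G_2 = 10^(−3.87/10) = 0.4102
  Stage 3: F_3 = 10^(7.90/10) = 6.166, G_3 = 10^(−6.67/10) = 0.2153
  Stage 4: F_4 = 10^(4.15/10) = 2.600, G_4 = 10^(20.7/10) = 117.5
Friis cascade:
  F = 1.297 + (2.438 − 1)/14.79 + (6.166 − 1)/6.067 + (2.600 − 1)/1.306 = 3.471
NF = 10 log₁₀(3.471) = 5.40 dB

5.40 dB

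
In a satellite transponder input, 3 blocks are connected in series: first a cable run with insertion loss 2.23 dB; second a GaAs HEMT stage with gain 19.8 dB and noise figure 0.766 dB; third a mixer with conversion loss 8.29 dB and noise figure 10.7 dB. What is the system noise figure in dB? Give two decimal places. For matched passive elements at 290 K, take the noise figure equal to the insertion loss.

Convert to linear (a loss of L dB is a gain of −L dB): F_i = 10^(NF_i/10), G_i = 10^(G_i,dB/10)
  Stage 1: F_1 = 10^(2.23/10) = 1.671, G_1 = 10^(−2.23/10) = 0.5984
  Stage 2: F_2 = 10^(0.766/10) = 1.193, G_2 = 10^(19.8/10) = 95.50
  Stage 3: F_3 = 10^(10.7/10) = 11.75, G_3 = 10^(−8.29/10) = 0.1483
Friis cascade:
  F = 1.671 + (1.193 − 1)/0.5984 + (11.75 − 1)/57.15 = 2.182
NF = 10 log₁₀(2.182) = 3.39 dB

3.39 dB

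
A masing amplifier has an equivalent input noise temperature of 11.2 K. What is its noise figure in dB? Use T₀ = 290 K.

F = 1 + T_e/T₀ = 1 + 11.2/290 = 1.03862
NF = 10 log₁₀(1.03862) = 0.165 dB

0.165 dB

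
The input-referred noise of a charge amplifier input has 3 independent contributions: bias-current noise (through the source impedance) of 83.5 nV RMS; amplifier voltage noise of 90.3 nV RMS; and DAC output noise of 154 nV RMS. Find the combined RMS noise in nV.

197 nV

Uncorrelated sources add in power (mean-square): V_tot = √(ΣV_i²)
V_tot = √[(8.35×10⁻⁸)² + (9.03×10⁻⁸)² + (1.54×10⁻⁷)²] = 1.97×10⁻⁷ V = 197 nV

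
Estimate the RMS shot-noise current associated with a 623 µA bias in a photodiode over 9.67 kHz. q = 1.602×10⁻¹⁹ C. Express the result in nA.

1.39 nA

I_n = √(2qI·B)
2qI·B = 2 × 1.602×10⁻¹⁹ × 6.23×10⁻⁴ × 9.67×10³ = 1.93×10⁻¹⁸ A²
I_n = √(1.93×10⁻¹⁸) = 1.39×10⁻⁹ A = 1.39 nA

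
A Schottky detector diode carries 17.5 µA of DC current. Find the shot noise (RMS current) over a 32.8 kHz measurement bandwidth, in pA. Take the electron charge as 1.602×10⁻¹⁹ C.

429 pA

I_n = √(2qI·B)
2qI·B = 2 × 1.602×10⁻¹⁹ × 1.75×10⁻⁵ × 3.28×10⁴ = 1.84×10⁻¹⁹ A²
I_n = √(1.84×10⁻¹⁹) = 4.29×10⁻¹⁰ A = 429 pA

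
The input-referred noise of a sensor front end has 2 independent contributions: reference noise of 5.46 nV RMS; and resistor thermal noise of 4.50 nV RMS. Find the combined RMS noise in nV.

Uncorrelated sources add in power (mean-square): V_tot = √(ΣV_i²)
V_tot = √[(5.46×10⁻⁹)² + (4.50×10⁻⁹)²] = 7.08×10⁻⁹ V = 7.08 nV

7.08 nV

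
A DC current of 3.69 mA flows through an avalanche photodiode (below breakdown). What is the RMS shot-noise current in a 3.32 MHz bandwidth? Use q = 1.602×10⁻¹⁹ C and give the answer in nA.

I_n = √(2qI·B)
2qI·B = 2 × 1.602×10⁻¹⁹ × 3.69×10⁻³ × 3.32×10⁶ = 3.93×10⁻¹⁵ A²
I_n = √(3.93×10⁻¹⁵) = 6.27×10⁻⁸ A = 62.7 nA

62.7 nA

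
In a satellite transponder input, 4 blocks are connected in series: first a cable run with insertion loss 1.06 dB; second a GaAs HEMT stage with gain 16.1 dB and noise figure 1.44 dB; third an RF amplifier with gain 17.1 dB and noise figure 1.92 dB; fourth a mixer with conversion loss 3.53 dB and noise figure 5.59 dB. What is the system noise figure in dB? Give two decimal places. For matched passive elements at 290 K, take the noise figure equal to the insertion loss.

2.55 dB

Convert to linear (a loss of L dB is a gain of −L dB): F_i = 10^(NF_i/10), G_i = 10^(G_i,dB/10)
  Stage 1: F_1 = 10^(1.06/10) = 1.276, G_1 = 10^(−1.06/10) = 0.7834
  Stage 2: F_2 = 10^(1.44/10) = 1.393, G_2 = 10^(16.1/10) = 40.74
  Stage 3: F_3 = 10^(1.92/10) = 1.556, G_3 = 10^(17.1/10) = 51.29
  Stage 4: F_4 = 10^(5.59/10) = 3.622, G_4 = 10^(−3.53/10) = 0.4436
Friis cascade:
  F = 1.276 + (1.393 − 1)/0.7834 + (1.556 − 1)/31.92 + (3.622 − 1)/1637 = 1.797
NF = 10 log₁₀(1.797) = 2.55 dB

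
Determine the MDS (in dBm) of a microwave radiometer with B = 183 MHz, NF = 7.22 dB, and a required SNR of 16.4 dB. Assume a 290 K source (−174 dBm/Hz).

−67.8 dBm

Sensitivity = −174 + 10 log₁₀(B) + NF + SNR_min
= −174 + 82.62 + 7.22 + 16.4
= −67.76 dBm → −67.8 dBm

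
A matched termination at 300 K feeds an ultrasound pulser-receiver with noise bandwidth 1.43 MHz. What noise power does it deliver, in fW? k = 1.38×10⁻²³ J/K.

5.92 fW

P_n = kTB = 1.38×10⁻²³ × 300 × 1.43×10⁶ = 5.92×10⁻¹⁵ W = 5.92 fW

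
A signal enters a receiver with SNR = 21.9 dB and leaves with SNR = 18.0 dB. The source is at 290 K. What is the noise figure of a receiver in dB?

3.9 dB

NF (dB) = SNR_in(dB) − SNR_out(dB) when the source is at T₀
NF = 21.9 − 18.0 = 3.9 dB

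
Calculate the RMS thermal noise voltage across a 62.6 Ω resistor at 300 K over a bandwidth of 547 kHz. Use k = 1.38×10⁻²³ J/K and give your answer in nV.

753 nV

V_n = √(4kTRB)
4kTRB = 4 × 1.38×10⁻²³ × 300 × 6.26×10¹ × 5.47×10⁵ = 5.67×10⁻¹³ V²
V_n = √(5.67×10⁻¹³) = 7.53×10⁻⁷ V = 753 nV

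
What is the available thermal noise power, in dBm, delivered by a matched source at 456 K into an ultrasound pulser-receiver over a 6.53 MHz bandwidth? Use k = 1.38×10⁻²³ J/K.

P_n = kTB = 1.38×10⁻²³ × 456 × 6.53×10⁶ = 4.11×10⁻¹⁴ W
In dBm: 10 log₁₀(4.11×10⁻¹⁴ / 10⁻³) = −103.9 dBm

−103.9 dBm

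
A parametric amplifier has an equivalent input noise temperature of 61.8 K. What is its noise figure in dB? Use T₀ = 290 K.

0.839 dB

F = 1 + T_e/T₀ = 1 + 61.8/290 = 1.2131
NF = 10 log₁₀(1.2131) = 0.839 dB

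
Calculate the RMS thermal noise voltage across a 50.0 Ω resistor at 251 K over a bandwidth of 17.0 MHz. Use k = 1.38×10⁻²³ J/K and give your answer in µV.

3.43 µV

V_n = √(4kTRB)
4kTRB = 4 × 1.38×10⁻²³ × 251 × 5.00×10¹ × 1.70×10⁷ = 1.18×10⁻¹¹ V²
V_n = √(1.18×10⁻¹¹) = 3.43×10⁻⁶ V = 3.43 µV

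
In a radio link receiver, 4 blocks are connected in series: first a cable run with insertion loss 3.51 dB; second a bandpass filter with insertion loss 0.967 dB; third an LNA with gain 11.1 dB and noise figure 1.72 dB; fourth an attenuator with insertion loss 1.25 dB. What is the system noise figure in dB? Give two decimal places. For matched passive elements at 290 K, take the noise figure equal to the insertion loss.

6.27 dB

Convert to linear (a loss of L dB is a gain of −L dB): F_i = 10^(NF_i/10), G_i = 10^(G_i,dB/10)
  Stage 1: F_1 = 10^(3.51/10) = 2.244, G_1 = 10^(−3.51/10) = 0.4457
  Stage 2: F_2 = 10^(0.967/10) = 1.249, G_2 = 10^(−0.967/10) = 0.8004
  Stage 3: F_3 = 10^(1.72/10) = 1.486, G_3 = 10^(11.1/10) = 12.88
  Stage 4: F_4 = 10^(1.25/10) = 1.334, G_4 = 10^(−1.25/10) = 0.7499
Friis cascade:
  F = 2.244 + (1.249 − 1)/0.4457 + (1.486 − 1)/0.3567 + (1.334 − 1)/4.595 = 4.238
NF = 10 log₁₀(4.238) = 6.27 dB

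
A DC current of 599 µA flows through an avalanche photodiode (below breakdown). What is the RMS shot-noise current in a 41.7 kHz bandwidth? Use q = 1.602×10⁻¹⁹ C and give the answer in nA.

2.83 nA

I_n = √(2qI·B)
2qI·B = 2 × 1.602×10⁻¹⁹ × 5.99×10⁻⁴ × 4.17×10⁴ = 8.00×10⁻¹⁸ A²
I_n = √(8.00×10⁻¹⁸) = 2.83×10⁻⁹ A = 2.83 nA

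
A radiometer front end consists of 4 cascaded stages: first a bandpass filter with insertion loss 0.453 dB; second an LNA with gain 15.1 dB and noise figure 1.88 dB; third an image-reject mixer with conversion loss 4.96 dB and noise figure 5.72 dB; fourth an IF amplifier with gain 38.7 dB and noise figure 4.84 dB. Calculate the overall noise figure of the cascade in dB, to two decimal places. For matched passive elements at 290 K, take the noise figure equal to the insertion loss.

Convert to linear (a loss of L dB is a gain of −L dB): F_i = 10^(NF_i/10), G_i = 10^(G_i,dB/10)
  Stage 1: F_1 = 10^(0.453/10) = 1.110, G_1 = 10^(−0.453/10) = 0.9009
  Stage 2: F_2 = 10^(1.88/10) = 1.542, G_2 = 10^(15.1/10) = 32.36
  Stage 3: F_3 = 10^(5.72/10) = 3.733, G_3 = 10^(−4.96/10) = 0.3192
  Stage 4: F_4 = 10^(4.84/10) = 3.048, G_4 = 10^(38.7/10) = 7413
Friis cascade:
  F = 1.110 + (1.542 − 1)/0.9009 + (3.733 − 1)/29.15 + (3.048 − 1)/9.305 = 2.025
NF = 10 log₁₀(2.025) = 3.06 dB

3.06 dB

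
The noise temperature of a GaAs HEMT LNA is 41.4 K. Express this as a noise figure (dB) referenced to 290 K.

F = 1 + T_e/T₀ = 1 + 41.4/290 = 1.14276
NF = 10 log₁₀(1.14276) = 0.580 dB

0.580 dB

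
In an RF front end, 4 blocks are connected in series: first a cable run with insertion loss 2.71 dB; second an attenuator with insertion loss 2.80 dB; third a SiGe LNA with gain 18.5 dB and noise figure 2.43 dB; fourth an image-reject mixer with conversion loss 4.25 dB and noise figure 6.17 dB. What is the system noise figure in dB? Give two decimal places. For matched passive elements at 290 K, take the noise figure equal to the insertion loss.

Convert to linear (a loss of L dB is a gain of −L dB): F_i = 10^(NF_i/10), G_i = 10^(G_i,dB/10)
  Stage 1: F_1 = 10^(2.71/10) = 1.866, G_1 = 10^(−2.71/10) = 0.5358
  Stage 2: F_2 = 10^(2.80/10) = 1.905, G_2 = 10^(−2.80/10) = 0.5248
  Stage 3: F_3 = 10^(2.43/10) = 1.750, G_3 = 10^(18.5/10) = 70.79
  Stage 4: F_4 = 10^(6.17/10) = 4.140, G_4 = 10^(−4.25/10) = 0.3758
Friis cascade:
  F = 1.866 + (1.905 − 1)/0.5358 + (1.750 − 1)/0.2812 + (4.140 − 1)/19.91 = 6.381
NF = 10 log₁₀(6.381) = 8.05 dB

8.05 dB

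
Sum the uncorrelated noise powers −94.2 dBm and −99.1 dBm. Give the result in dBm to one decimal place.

Convert to linear, add, convert back:
P₁ = 3.80×10⁻¹³ W, P₂ = 1.23×10⁻¹³ W
P_tot = 5.03×10⁻¹³ W → 10 log₁₀(P_tot / 10⁻³) = −93.0 dBm

−93.0 dBm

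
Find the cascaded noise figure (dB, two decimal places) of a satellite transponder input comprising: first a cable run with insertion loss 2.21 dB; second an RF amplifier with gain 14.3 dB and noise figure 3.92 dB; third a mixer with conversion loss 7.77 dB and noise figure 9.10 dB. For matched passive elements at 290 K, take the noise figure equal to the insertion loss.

Convert to linear (a loss of L dB is a gain of −L dB): F_i = 10^(NF_i/10), G_i = 10^(G_i,dB/10)
  Stage 1: F_1 = 10^(2.21/10) = 1.663, G_1 = 10^(−2.21/10) = 0.6012
  Stage 2: F_2 = 10^(3.92/10) = 2.466, G_2 = 10^(14.3/10) = 26.92
  Stage 3: F_3 = 10^(9.10/10) = 8.128, G_3 = 10^(−7.77/10) = 0.1671
Friis cascade:
  F = 1.663 + (2.466 − 1)/0.6012 + (8.128 − 1)/16.18 = 4.543
NF = 10 log₁₀(4.543) = 6.57 dB

6.57 dB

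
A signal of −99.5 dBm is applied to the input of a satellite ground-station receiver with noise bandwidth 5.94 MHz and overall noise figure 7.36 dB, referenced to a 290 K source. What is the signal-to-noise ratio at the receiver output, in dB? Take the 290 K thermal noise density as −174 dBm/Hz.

Noise floor: N = −174 + 10 log₁₀(B) + NF
10 log₁₀(5.94×10⁶) = 67.74 dB
N = −174 + 67.74 + 7.36 = −98.90 dBm
SNR = P_sig − N = −99.5 − (−98.90) = −0.60 dB → −0.6 dB

−0.6 dB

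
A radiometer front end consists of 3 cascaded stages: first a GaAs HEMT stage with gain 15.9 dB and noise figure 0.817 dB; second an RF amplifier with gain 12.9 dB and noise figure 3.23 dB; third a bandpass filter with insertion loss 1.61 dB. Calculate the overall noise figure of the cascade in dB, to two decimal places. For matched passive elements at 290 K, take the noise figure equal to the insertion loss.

Convert to linear (a loss of L dB is a gain of −L dB): F_i = 10^(NF_i/10), G_i = 10^(G_i,dB/10)
  Stage 1: F_1 = 10^(0.817/10) = 1.207, G_1 = 10^(15.9/10) = 38.90
  Stage 2: F_2 = 10^(3.23/10) = 2.104, G_2 = 10^(12.9/10) = 19.50
  Stage 3: F_3 = 10^(1.61/10) = 1.449, G_3 = 10^(−1.61/10) = 0.6902
Friis cascade:
  F = 1.207 + (2.104 − 1)/38.90 + (1.449 − 1)/758.6 = 1.236
NF = 10 log₁₀(1.236) = 0.92 dB

0.92 dB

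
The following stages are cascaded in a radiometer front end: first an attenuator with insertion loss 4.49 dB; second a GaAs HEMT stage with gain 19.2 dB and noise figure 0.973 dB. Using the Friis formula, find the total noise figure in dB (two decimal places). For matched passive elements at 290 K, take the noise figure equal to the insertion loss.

Convert to linear (a loss of L dB is a gain of −L dB): F_i = 10^(NF_i/10), G_i = 10^(G_i,dB/10)
  Stage 1: F_1 = 10^(4.49/10) = 2.812, G_1 = 10^(−4.49/10) = 0.3556
  Stage 2: F_2 = 10^(0.973/10) = 1.251, G_2 = 10^(19.2/10) = 83.18
Friis cascade:
  F = 2.812 + (1.251 − 1)/0.3556 = 3.518
NF = 10 log₁₀(3.518) = 5.46 dB

5.46 dB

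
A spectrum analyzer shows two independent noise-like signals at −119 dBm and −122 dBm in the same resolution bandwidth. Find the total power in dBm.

−117.2 dBm

Convert to linear, add, convert back:
P₁ = 1.26×10⁻¹⁵ W, P₂ = 6.31×10⁻¹⁶ W
P_tot = 1.89×10⁻¹⁵ W → 10 log₁₀(P_tot / 10⁻³) = −117.2 dBm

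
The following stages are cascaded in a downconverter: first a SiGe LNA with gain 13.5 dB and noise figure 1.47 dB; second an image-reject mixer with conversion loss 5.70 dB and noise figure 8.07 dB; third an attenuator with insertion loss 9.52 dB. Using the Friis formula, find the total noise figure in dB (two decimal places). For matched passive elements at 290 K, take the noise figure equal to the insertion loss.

4.72 dB

Convert to linear (a loss of L dB is a gain of −L dB): F_i = 10^(NF_i/10), G_i = 10^(G_i,dB/10)
  Stage 1: F_1 = 10^(1.47/10) = 1.403, G_1 = 10^(13.5/10) = 22.39
  Stage 2: F_2 = 10^(8.07/10) = 6.412, G_2 = 10^(−5.70/10) = 0.2692
  Stage 3: F_3 = 10^(9.52/10) = 8.954, G_3 = 10^(−9.52/10) = 0.1117
Friis cascade:
  F = 1.403 + (6.412 − 1)/22.39 + (8.954 − 1)/6.026 = 2.965
NF = 10 log₁₀(2.965) = 4.72 dB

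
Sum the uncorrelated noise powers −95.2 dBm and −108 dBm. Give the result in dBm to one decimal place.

Convert to linear, add, convert back:
P₁ = 3.02×10⁻¹³ W, P₂ = 1.58×10⁻¹⁴ W
P_tot = 3.18×10⁻¹³ W → 10 log₁₀(P_tot / 10⁻³) = −95.0 dBm

−95.0 dBm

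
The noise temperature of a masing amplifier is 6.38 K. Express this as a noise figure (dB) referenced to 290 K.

F = 1 + T_e/T₀ = 1 + 6.38/290 = 1.022
NF = 10 log₁₀(1.022) = 0.095 dB

0.095 dB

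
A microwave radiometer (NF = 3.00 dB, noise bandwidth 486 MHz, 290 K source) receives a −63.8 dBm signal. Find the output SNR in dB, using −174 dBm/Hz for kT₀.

Noise floor: N = −174 + 10 log₁₀(B) + NF
10 log₁₀(4.86×10⁸) = 86.87 dB
N = −174 + 86.87 + 3.00 = −84.13 dBm
SNR = P_sig − N = −63.8 − (−84.13) = 20.33 dB → 20.3 dB

20.3 dB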